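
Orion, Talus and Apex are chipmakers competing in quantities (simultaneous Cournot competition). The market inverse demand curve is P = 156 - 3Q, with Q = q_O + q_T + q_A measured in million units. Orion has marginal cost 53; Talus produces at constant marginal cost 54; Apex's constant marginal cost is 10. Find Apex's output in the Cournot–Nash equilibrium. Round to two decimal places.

Orion's profit: π_O = (156 - 3Q)q_O - (53q_O). Setting ∂π_O/∂q_O = 0: 103 - 6q_O - 3(q_T + q_A) = 0.
Talus's profit: π_T = (156 - 3Q)q_T - (54q_T). Setting ∂π_T/∂q_T = 0: 102 - 6q_T - 3(q_O + q_A) = 0.
Apex's profit: π_A = (156 - 3Q)q_A - (10q_A). Setting ∂π_A/∂q_A = 0: 146 - 6q_A - 3(q_O + q_T) = 0.
Adding the 3 first-order conditions: 351 − 12Q = 0, so Q = 117/4.
Back-substituting: q_O = (103 − 351/4)/3 = 61/12, q_T = (102 − 351/4)/3 = 19/4, q_A = (146 − 351/4)/3 = 233/12.

19.42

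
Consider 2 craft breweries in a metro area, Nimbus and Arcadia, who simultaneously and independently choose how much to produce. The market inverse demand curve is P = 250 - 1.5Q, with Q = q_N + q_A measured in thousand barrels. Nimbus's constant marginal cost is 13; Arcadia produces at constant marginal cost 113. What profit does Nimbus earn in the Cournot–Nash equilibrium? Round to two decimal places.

Nimbus's profit: π_N = (250 - 1.5Q)q_N - (13q_N). Setting ∂π_N/∂q_N = 0: 237 - 3q_N - (3/2)(q_A) = 0.
Arcadia's profit: π_A = (250 - 1.5Q)q_A - (113q_A). Setting ∂π_A/∂q_A = 0: 137 - 3q_A - (3/2)(q_N) = 0.
Rearranging gives the reaction functions q_N = (237 - (3/2)q_A)/3 and q_A = (137 - (3/2)q_N)/3.
Solving the pair: q_N = 674/9, q_A = 74/9.
Price P = 250 - (3/2)·(748/9) = 376/3.
Nimbus's profit: (376/3 - 13)·(674/9) = 8412.5185.

8412.52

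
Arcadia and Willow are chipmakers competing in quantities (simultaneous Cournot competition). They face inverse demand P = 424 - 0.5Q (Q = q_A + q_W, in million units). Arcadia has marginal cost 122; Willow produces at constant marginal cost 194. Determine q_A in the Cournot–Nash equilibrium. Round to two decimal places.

249.33

Arcadia's profit: π_A = (424 - 0.5Q)q_A - (122q_A). Setting ∂π_A/∂q_A = 0: 302 - q_A - (1/2)(q_W) = 0.
Willow's profit: π_W = (424 - 0.5Q)q_W - (194q_W). Setting ∂π_W/∂q_W = 0: 230 - q_W - (1/2)(q_A) = 0.
So q_A = (302 - (1/2)q_W) and q_W = (230 - (1/2)q_A).
Solving the pair: q_A = 748/3, q_W = 316/3.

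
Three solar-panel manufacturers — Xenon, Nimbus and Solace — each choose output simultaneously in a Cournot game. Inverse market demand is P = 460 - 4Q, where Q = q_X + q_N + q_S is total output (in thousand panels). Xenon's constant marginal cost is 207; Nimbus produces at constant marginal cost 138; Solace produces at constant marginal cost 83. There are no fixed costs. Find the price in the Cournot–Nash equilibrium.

222

Xenon's profit: π_X = (460 - 4Q)q_X - (207q_X). Setting ∂π_X/∂q_X = 0: 253 - 8q_X - 4(q_N + q_S) = 0.
Nimbus's profit: π_N = (460 - 4Q)q_N - (138q_N). Setting ∂π_N/∂q_N = 0: 322 - 8q_N - 4(q_X + q_S) = 0.
Solace's profit: π_S = (460 - 4Q)q_S - (83q_S). Setting ∂π_S/∂q_S = 0: 377 - 8q_S - 4(q_X + q_N) = 0.
Adding the 3 first-order conditions: 952 − 16Q = 0, so Q = 119/2.
Back-substituting: q_X = (253 − 238)/4 = 15/4, q_N = (322 − 238)/4 = 21, q_S = (377 − 238)/4 = 139/4.
Total output Q = 119/2, so price P = 460 - 4·(119/2) = 222.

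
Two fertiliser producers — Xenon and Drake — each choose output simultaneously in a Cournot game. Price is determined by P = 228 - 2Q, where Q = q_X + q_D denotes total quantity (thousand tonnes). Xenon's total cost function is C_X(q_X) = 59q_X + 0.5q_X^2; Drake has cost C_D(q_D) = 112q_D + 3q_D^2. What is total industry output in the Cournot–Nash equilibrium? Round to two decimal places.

36.96

Xenon's profit: π_X = (228 - 2Q)q_X - (59q_X + (1/2)q_X²). Setting ∂π_X/∂q_X = 0: 169 - 5q_X - 2(q_D) = 0.
Drake's first-order condition: 116 - 10q_D - 2(q_X) = 0.
So q_X = (169 - 2q_D)/5 and q_D = (116 - 2q_X)/10.
Substituting one into the other gives q_X = 729/23 and q_D = 121/23.
Total output Q = 729/23 + 121/23 = 850/23.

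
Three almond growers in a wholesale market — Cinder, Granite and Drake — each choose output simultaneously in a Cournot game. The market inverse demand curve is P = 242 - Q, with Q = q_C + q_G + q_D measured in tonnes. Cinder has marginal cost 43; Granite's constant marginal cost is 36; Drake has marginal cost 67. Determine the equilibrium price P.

Cinder's profit: π_C = (242 - Q)q_C - (43q_C). Setting ∂π_C/∂q_C = 0: 199 - 2q_C - (q_G + q_D) = 0.
Granite's profit: π_G = (242 - Q)q_G - (36q_G). Setting ∂π_G/∂q_G = 0: 206 - 2q_G - (q_C + q_D) = 0.
Drake's profit: π_D = (242 - Q)q_D - (67q_D). Setting ∂π_D/∂q_D = 0: 175 - 2q_D - (q_C + q_G) = 0.
Adding the 3 first-order conditions: 580 − 4Q = 0, so Q = 145.
Back-substituting: q_C = (199 − 145) = 54, q_G = (206 − 145) = 61, q_D = (175 − 145) = 30.
Total output Q = 145, so price P = 242 - 145 = 97.

97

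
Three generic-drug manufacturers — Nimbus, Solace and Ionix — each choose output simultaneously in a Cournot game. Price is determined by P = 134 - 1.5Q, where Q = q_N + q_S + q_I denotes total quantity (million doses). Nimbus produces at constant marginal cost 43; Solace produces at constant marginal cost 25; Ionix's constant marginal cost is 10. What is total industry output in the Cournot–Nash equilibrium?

Nimbus's profit: π_N = (134 - 1.5Q)q_N - (43q_N). Setting ∂π_N/∂q_N = 0: 91 - 3q_N - (3/2)(q_S + q_I) = 0.
Solace's first-order condition: 109 - 3q_S - (3/2)(q_N + q_I) = 0.
Ionix's first-order condition: 124 - 3q_I - (3/2)(q_N + q_S) = 0.
Adding the 3 conditions: 324 − 3Q − 3Q = 0, i.e. Q = 54.
Back-substituting: q_N = (91 − 81)/(3/2) = 20/3, q_S = (109 − 81)/(3/2) = 56/3, q_I = (124 − 81)/(3/2) = 86/3.
Total output Q = 20/3 + 56/3 + 86/3 = 54.

54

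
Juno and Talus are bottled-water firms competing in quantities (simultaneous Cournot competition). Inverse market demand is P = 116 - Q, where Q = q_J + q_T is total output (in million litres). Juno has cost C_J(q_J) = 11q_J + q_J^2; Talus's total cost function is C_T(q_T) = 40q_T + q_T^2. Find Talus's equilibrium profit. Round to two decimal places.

352.01

Juno's profit: π_J = (116 - Q)q_J - (11q_J + q_J²). Setting ∂π_J/∂q_J = 0: 105 - 4q_J - (q_T) = 0.
Talus's profit: π_T = (116 - Q)q_T - (40q_T + q_T²). Setting ∂π_T/∂q_T = 0: 76 - 4q_T - (q_J) = 0.
Best responses: q_J = (105 - q_T)/4, q_T = (76 - q_J)/4.
Solving the pair: q_J = 344/15, q_T = 199/15.
Price P = 116 - 181/5 = 399/5.
Talus's profit: (399/5)·(199/15) - 40·(199/15) - (199/15)² = 352.0089.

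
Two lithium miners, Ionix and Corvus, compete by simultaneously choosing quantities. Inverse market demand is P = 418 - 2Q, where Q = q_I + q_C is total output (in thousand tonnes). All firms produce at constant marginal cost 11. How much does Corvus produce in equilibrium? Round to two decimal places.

67.83

Each firm earns π_i = (418 - 2Q)q_i - 11q_i.
First-order condition (treating rivals' output as given): 407 - 4q_i - 2q_j = 0.
With identical firms every q_j equals q_i, so q_j = q_i and 407 = 6q_i, giving q_i = 407/6.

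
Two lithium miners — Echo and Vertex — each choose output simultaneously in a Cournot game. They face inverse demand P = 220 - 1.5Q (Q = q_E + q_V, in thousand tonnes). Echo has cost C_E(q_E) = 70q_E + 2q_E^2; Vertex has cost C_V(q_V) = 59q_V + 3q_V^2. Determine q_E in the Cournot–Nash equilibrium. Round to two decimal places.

Echo's profit: π_E = (220 - 1.5Q)q_E - (70q_E + 2q_E²). Setting ∂π_E/∂q_E = 0: 150 - 7q_E - (3/2)(q_V) = 0.
Vertex's profit: π_V = (220 - 1.5Q)q_V - (59q_V + 3q_V²). Setting ∂π_V/∂q_V = 0: 161 - 9q_V - (3/2)(q_E) = 0.
So q_E = (150 - (3/2)q_V)/7 and q_V = (161 - (3/2)q_E)/9.
Solving the pair: q_E = 1478/81, q_V = 14.8477.

18.25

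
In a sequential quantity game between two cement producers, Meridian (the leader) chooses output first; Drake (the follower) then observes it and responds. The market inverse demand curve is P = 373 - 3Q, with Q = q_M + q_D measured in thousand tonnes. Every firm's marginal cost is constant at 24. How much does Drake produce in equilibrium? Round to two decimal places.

Solve by backward induction. Given q_M, the follower Drake maximises π_D = (373 - 3q_M - 3q_D)q_D - 24q_D.
Follower FOC: 349 - 3q_M - 6q_D = 0, so q_D(q_M) = (349 - 3q_M)/6.
Meridian substitutes q_D(q_M) into its own profit: π_M = q_M(373 - 3q_M - (349 - 3q_M)/2) - 24q_M = (397/2 - (3/2)q_M)q_M - 24q_M.
The leader's first-order condition 349/2 - 3q_M = 0 yields q_M = 349/6.
Then q_D = (349 - 3·(349/6))/6 = 349/12.

29.08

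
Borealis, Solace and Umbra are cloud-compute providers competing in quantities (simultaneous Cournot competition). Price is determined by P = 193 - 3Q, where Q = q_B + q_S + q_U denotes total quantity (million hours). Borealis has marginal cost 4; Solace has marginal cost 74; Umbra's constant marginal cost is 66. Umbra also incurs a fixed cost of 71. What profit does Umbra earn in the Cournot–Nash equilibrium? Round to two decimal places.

Borealis's profit: π_B = (193 - 3Q)q_B - (4q_B). Setting ∂π_B/∂q_B = 0: 189 - 6q_B - 3(q_S + q_U) = 0.
Solace's profit: π_S = (193 - 3Q)q_S - (74q_S). Setting ∂π_S/∂q_S = 0: 119 - 6q_S - 3(q_B + q_U) = 0.
Umbra's profit: π_U = (193 - 3Q)q_U - (66q_U). Setting ∂π_U/∂q_U = 0: 127 - 6q_U - 3(q_B + q_S) = 0.
Adding the 3 first-order conditions: 435 − 12Q = 0, so Q = 145/4.
Back-substituting: q_B = (189 − 435/4)/3 = 107/4, q_S = (119 − 435/4)/3 = 41/12, q_U = (127 − 435/4)/3 = 73/12.
Price P = 193 - 3·(145/4) = 337/4.
Umbra's profit: (337/4 - 66)·(73/12) - 71 = 1921/48.

40.02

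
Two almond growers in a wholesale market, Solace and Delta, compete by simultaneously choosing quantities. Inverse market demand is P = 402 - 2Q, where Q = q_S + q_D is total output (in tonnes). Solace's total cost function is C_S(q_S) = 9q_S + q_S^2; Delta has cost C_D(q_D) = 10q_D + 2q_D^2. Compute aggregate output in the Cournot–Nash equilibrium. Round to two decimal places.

Solace's profit: π_S = (402 - 2Q)q_S - (9q_S + q_S²). Setting ∂π_S/∂q_S = 0: 393 - 6q_S - 2(q_D) = 0.
Delta's profit: π_D = (402 - 2Q)q_D - (10q_D + 2q_D²). Setting ∂π_D/∂q_D = 0: 392 - 8q_D - 2(q_S) = 0.
So q_S = (393 - 2q_D)/6 and q_D = (392 - 2q_S)/8.
Substituting one into the other gives q_S = 590/11 and q_D = 783/22.
Total output Q = 590/11 + 783/22 = 1963/22.

89.23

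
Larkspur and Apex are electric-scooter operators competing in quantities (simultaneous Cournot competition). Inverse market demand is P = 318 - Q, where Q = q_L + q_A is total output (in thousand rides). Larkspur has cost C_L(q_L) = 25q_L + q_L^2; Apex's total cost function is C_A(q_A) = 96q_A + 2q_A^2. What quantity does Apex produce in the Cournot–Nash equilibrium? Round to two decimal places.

25.87

Larkspur's profit: π_L = (318 - Q)q_L - (25q_L + q_L²). Setting ∂π_L/∂q_L = 0: 293 - 4q_L - (q_A) = 0.
Apex's first-order condition: 222 - 6q_A - (q_L) = 0.
So q_L = (293 - q_A)/4 and q_A = (222 - q_L)/6.
Solving the pair: q_L = 1536/23, q_A = 595/23.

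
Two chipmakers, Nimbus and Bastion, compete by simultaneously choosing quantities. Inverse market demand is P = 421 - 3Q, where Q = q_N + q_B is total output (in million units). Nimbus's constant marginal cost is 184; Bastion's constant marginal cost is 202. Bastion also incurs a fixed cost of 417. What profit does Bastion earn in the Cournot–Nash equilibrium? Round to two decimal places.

1079.33

Nimbus's profit: π_N = (421 - 3Q)q_N - (184q_N). Setting ∂π_N/∂q_N = 0: 237 - 6q_N - 3(q_B) = 0.
Bastion's first-order condition: 219 - 6q_B - 3(q_N) = 0.
So q_N = (237 - 3q_B)/6 and q_B = (219 - 3q_N)/6.
Substituting one into the other gives q_N = 85/3 and q_B = 67/3.
Price P = 421 - 3·(152/3) = 269.
Bastion's profit: (269 - 202)·(67/3) - 417 = 1079.3333.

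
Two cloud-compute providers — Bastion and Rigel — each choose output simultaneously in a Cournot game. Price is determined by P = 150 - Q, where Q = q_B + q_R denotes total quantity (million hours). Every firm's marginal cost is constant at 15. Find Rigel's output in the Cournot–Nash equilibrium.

45

A representative firm's profit is π_i = q_i(150 - Q) - 15q_i.
First-order condition (treating rivals' output as given): 135 - 2q_i - q_j = 0.
By symmetry each firm produces the same amount; substituting q_j = q_i yields q_i = 135/3 = 45.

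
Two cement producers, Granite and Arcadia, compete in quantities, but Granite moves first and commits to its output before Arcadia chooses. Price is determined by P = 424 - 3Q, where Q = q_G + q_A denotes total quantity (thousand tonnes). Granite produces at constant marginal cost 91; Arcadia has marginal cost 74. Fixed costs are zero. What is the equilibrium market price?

170

The follower Arcadia best-responds to any q_G: π_A = (424 - 3Q)q_A - 74q_A.
Follower FOC: 350 - 3q_G - 6q_A = 0, so q_A(q_G) = (350 - 3q_G)/6.
Granite substitutes q_A(q_G) into its own profit: π_G = q_G(424 - 3q_G - (350 - 3q_G)/2) - 91q_G = (249 - (3/2)q_G)q_G - 91q_G.
Maximising: ∂π_G/∂q_G = 158 - 3q_G = 0, giving q_G = 158/3.
Then q_A = (350 - 3·(158/3))/6 = 32.
Total output Q = 254/3, so price P = 424 - 3·(254/3) = 170.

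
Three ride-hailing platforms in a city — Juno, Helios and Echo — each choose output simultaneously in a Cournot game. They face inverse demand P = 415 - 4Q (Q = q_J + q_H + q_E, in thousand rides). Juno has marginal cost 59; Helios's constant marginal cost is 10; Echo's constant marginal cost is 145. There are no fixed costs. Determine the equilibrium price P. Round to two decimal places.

Juno's profit: π_J = (415 - 4Q)q_J - (59q_J). Setting ∂π_J/∂q_J = 0: 356 - 8q_J - 4(q_H + q_E) = 0.
Helios's first-order condition: 405 - 8q_H - 4(q_J + q_E) = 0.
Echo's profit: π_E = (415 - 4Q)q_E - (145q_E). Setting ∂π_E/∂q_E = 0: 270 - 8q_E - 4(q_J + q_H) = 0.
Adding the 3 conditions: 1031 − 8Q − 8Q = 0, i.e. Q = 1031/16.
Back-substituting: q_J = (356 − 1031/4)/4 = 393/16, q_H = (405 − 1031/4)/4 = 589/16, q_E = (270 − 1031/4)/4 = 49/16.
Total output Q = 1031/16, so price P = 415 - 4·(1031/16) = 629/4.

157.25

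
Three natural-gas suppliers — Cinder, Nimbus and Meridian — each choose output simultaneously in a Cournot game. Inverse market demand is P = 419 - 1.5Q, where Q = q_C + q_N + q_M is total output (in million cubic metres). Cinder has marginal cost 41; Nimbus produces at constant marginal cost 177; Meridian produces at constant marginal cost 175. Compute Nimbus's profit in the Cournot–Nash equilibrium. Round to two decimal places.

Cinder's profit: π_C = (419 - 1.5Q)q_C - (41q_C). Setting ∂π_C/∂q_C = 0: 378 - 3q_C - (3/2)(q_N + q_M) = 0.
Nimbus's first-order condition: 242 - 3q_N - (3/2)(q_C + q_M) = 0.
Meridian's profit: π_M = (419 - 1.5Q)q_M - (175q_M). Setting ∂π_M/∂q_M = 0: 244 - 3q_M - (3/2)(q_C + q_N) = 0.
Adding the 3 conditions: 864 − 3Q − 3Q = 0, i.e. Q = 144.
Back-substituting: q_C = (378 − 216)/(3/2) = 108, q_N = (242 − 216)/(3/2) = 52/3, q_M = (244 − 216)/(3/2) = 56/3.
Price P = 419 - (3/2)·144 = 203.
Nimbus's profit: (203 - 177)·(52/3) = 1352/3.

450.67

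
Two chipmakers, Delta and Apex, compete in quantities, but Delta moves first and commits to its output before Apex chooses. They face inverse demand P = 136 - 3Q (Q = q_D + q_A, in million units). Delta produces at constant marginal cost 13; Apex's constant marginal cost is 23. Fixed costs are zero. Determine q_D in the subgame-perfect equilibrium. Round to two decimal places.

Solve by backward induction. Given q_D, the follower Apex maximises π_A = (136 - 3q_D - 3q_A)q_A - 23q_A.
Setting the follower's marginal profit to zero, 113 - 3q_D - 6q_A = 0, i.e. q_A = (113 - 3q_D)/6.
Delta substitutes q_A(q_D) into its own profit: π_D = q_D(136 - 3q_D - (113 - 3q_D)/2) - 13q_D = (159/2 - (3/2)q_D)q_D - 13q_D.
Maximising: ∂π_D/∂q_D = 133/2 - 3q_D = 0, giving q_D = 133/6.
Then q_A = (113 - 3·(133/6))/6 = 31/4.

22.17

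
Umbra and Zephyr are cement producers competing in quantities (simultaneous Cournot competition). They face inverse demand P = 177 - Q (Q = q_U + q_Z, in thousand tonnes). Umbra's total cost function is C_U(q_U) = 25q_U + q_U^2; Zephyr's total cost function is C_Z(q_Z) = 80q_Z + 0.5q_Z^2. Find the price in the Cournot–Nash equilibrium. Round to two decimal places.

Umbra's profit: π_U = (177 - Q)q_U - (25q_U + q_U²). Setting ∂π_U/∂q_U = 0: 152 - 4q_U - (q_Z) = 0.
Zephyr's profit: π_Z = (177 - Q)q_Z - (80q_Z + (1/2)q_Z²). Setting ∂π_Z/∂q_Z = 0: 97 - 3q_Z - (q_U) = 0.
Rearranging gives the reaction functions q_U = (152 - q_Z)/4 and q_Z = (97 - q_U)/3.
Solving the pair: q_U = 359/11, q_Z = 236/11.
Total output Q = 595/11, so price P = 177 - 595/11 = 1352/11.

122.91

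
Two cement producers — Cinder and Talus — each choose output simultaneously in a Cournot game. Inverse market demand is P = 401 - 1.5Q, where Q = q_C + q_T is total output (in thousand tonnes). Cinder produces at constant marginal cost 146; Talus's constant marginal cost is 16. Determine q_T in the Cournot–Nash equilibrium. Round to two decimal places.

114.44

Cinder's profit: π_C = (401 - 1.5Q)q_C - (146q_C). Setting ∂π_C/∂q_C = 0: 255 - 3q_C - (3/2)(q_T) = 0.
Talus's profit: π_T = (401 - 1.5Q)q_T - (16q_T). Setting ∂π_T/∂q_T = 0: 385 - 3q_T - (3/2)(q_C) = 0.
So q_C = (255 - (3/2)q_T)/3 and q_T = (385 - (3/2)q_C)/3.
Solving the pair: q_C = 250/9, q_T = 1030/9.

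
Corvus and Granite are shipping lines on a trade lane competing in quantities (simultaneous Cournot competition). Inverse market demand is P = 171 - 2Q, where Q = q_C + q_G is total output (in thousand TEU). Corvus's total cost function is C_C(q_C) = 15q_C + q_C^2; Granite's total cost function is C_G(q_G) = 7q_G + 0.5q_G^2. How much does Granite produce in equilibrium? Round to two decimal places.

Corvus's profit: π_C = (171 - 2Q)q_C - (15q_C + q_C²). Setting ∂π_C/∂q_C = 0: 156 - 6q_C - 2(q_G) = 0.
Granite's profit: π_G = (171 - 2Q)q_G - (7q_G + (1/2)q_G²). Setting ∂π_G/∂q_G = 0: 164 - 5q_G - 2(q_C) = 0.
So q_C = (156 - 2q_G)/6 and q_G = (164 - 2q_C)/5.
Substituting one into the other gives q_C = 226/13 and q_G = 336/13.

25.85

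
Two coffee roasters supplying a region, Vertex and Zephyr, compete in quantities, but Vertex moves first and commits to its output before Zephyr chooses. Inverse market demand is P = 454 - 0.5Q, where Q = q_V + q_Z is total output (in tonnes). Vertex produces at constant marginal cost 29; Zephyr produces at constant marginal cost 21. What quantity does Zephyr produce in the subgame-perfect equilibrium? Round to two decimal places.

224.50

Solve by backward induction. Given q_V, the follower Zephyr maximises π_Z = (454 - (1/2)q_V - (1/2)q_Z)q_Z - 21q_Z.
Setting the follower's marginal profit to zero, 433 - (1/2)q_V - q_Z = 0, i.e. q_Z = (433 - (1/2)q_V).
Vertex substitutes q_Z(q_V) into its own profit: π_V = q_V(454 - (1/2)q_V - (433 - (1/2)q_V)/2) - 29q_V = (475/2 - (1/4)q_V)q_V - 29q_V.
Maximising: ∂π_V/∂q_V = 417/2 - (1/2)q_V = 0, giving q_V = 417.
Then q_Z = (433 - (1/2)·417) = 449/2.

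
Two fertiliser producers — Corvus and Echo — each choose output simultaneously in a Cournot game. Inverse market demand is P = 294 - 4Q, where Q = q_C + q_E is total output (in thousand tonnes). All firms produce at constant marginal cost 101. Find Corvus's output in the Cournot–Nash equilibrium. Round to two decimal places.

A representative firm's profit is π_i = q_i(294 - 4Q) - 101q_i.
First-order condition (treating rivals' output as given): 193 - 8q_i - 4q_j = 0.
By symmetry each firm produces the same amount; substituting q_j = q_i yields q_i = 193/12.

16.08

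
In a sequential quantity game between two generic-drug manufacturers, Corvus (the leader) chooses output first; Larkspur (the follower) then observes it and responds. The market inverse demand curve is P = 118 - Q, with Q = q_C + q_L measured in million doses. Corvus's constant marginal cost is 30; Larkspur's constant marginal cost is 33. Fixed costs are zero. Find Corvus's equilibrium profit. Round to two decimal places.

1035.13

Solve by backward induction. Given q_C, the follower Larkspur maximises π_L = (118 - q_C - q_L)q_L - 33q_L.
Setting the follower's marginal profit to zero, 85 - q_C - 2q_L = 0, i.e. q_L = (85 - q_C)/2.
Corvus substitutes q_L(q_C) into its own profit: π_C = q_C(118 - q_C - (85 - q_C)/2) - 30q_C = (151/2 - (1/2)q_C)q_C - 30q_C.
The leader's first-order condition 91/2 - q_C = 0 yields q_C = 91/2.
Then q_L = (85 - 91/2)/2 = 79/4.
Price P = 118 - 261/4 = 211/4.
Corvus's profit: (211/4 - 30)·(91/2) = 1035.1250.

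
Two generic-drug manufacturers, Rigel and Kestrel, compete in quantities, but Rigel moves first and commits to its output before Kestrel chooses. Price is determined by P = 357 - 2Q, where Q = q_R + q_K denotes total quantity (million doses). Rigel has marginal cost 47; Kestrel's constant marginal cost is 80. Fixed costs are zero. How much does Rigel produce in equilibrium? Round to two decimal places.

The follower Kestrel best-responds to any q_R: π_K = (357 - 2Q)q_K - 80q_K.
∂π_K/∂q_K = 277 - 2q_R - 4q_K = 0 gives the reaction function q_K = (277 - 2q_R)/4.
Rigel substitutes q_K(q_R) into its own profit: π_R = q_R(357 - 2q_R - (277 - 2q_R)/2) - 47q_R = (437/2 - q_R)q_R - 47q_R.
The leader's first-order condition 343/2 - 2q_R = 0 yields q_R = 343/4.
Then q_K = (277 - 2·(343/4))/4 = 211/8.

85.75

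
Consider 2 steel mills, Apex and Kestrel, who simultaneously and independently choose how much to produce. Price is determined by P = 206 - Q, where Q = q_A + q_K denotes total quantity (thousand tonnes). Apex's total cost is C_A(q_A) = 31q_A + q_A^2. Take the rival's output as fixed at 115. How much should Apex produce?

With the rival's output fixed at 115, Apex's profit is π_A = (206 - 115 - q_A)q_A - (31q_A + q_A²) = (91 - q_A)q_A - (31q_A + q_A²).
∂π_A/∂q_A = 60 - 4q_A = 0, so q_A = 15.

15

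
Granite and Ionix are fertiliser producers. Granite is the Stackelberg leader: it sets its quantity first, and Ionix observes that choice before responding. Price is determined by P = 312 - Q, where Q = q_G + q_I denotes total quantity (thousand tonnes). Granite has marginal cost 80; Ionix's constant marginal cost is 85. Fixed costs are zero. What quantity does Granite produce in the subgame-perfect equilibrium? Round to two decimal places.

The follower Ionix best-responds to any q_G: π_I = (312 - Q)q_I - 85q_I.
Setting the follower's marginal profit to zero, 227 - q_G - 2q_I = 0, i.e. q_I = (227 - q_G)/2.
The leader anticipates this reaction. Substituting into P = 312 - Q gives P = 397/2 - (1/2)q_G, so π_G = (397/2 - (1/2)q_G)q_G - 80q_G.
Maximising: ∂π_G/∂q_G = 237/2 - q_G = 0, giving q_G = 237/2.
Then q_I = (227 - 237/2)/2 = 217/4.

118.50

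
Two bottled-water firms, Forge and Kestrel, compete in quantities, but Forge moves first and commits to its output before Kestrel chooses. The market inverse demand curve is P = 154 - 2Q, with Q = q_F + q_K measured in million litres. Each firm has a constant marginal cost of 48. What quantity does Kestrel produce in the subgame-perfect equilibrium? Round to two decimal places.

Solve by backward induction. Given q_F, the follower Kestrel maximises π_K = (154 - 2q_F - 2q_K)q_K - 48q_K.
∂π_K/∂q_K = 106 - 2q_F - 4q_K = 0 gives the reaction function q_K = (106 - 2q_F)/4.
Forge substitutes q_K(q_F) into its own profit: π_F = q_F(154 - 2q_F - (106 - 2q_F)/2) - 48q_F = (101 - q_F)q_F - 48q_F.
Maximising: ∂π_F/∂q_F = 53 - 2q_F = 0, giving q_F = 53/2.
Then q_K = (106 - 2·(53/2))/4 = 53/4.

13.25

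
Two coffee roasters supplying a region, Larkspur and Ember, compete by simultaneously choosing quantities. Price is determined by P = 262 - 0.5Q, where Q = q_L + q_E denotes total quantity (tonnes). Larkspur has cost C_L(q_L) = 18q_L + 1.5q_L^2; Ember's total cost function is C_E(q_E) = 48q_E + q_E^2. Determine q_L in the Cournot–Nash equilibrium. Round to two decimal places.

53.19

Larkspur's profit: π_L = (262 - 0.5Q)q_L - (18q_L + (3/2)q_L²). Setting ∂π_L/∂q_L = 0: 244 - 4q_L - (1/2)(q_E) = 0.
Ember's first-order condition: 214 - 3q_E - (1/2)(q_L) = 0.
Best responses: q_L = (244 - (1/2)q_E)/4, q_E = (214 - (1/2)q_L)/3.
Substituting one into the other gives q_L = 53.1915 and q_E = 62.4681.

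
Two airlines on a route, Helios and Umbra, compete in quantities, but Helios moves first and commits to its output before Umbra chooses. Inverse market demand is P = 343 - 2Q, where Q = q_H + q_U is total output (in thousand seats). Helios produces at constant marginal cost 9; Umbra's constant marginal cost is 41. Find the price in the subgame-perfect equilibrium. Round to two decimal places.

The follower Umbra best-responds to any q_H: π_U = (343 - 2Q)q_U - 41q_U.
Setting the follower's marginal profit to zero, 302 - 2q_H - 4q_U = 0, i.e. q_U = (302 - 2q_H)/4.
Helios substitutes q_U(q_H) into its own profit: π_H = q_H(343 - 2q_H - (302 - 2q_H)/2) - 9q_H = (192 - q_H)q_H - 9q_H.
Leader FOC: 183 - 2q_H = 0, so q_H = 183/2.
Then q_U = (302 - 2·(183/2))/4 = 119/4.
Total output Q = 485/4, so price P = 343 - 2·(485/4) = 201/2.

100.50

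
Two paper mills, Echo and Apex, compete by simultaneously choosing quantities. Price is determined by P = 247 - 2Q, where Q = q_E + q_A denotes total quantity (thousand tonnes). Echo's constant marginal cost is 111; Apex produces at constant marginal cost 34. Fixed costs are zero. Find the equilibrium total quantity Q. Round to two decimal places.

58.17

Echo's profit: π_E = (247 - 2Q)q_E - (111q_E). Setting ∂π_E/∂q_E = 0: 136 - 4q_E - 2(q_A) = 0.
Apex's profit: π_A = (247 - 2Q)q_A - (34q_A). Setting ∂π_A/∂q_A = 0: 213 - 4q_A - 2(q_E) = 0.
Rearranging gives the reaction functions q_E = (136 - 2q_A)/4 and q_A = (213 - 2q_E)/4.
Substituting one into the other gives q_E = 59/6 and q_A = 145/3.
Total output Q = 59/6 + 145/3 = 349/6.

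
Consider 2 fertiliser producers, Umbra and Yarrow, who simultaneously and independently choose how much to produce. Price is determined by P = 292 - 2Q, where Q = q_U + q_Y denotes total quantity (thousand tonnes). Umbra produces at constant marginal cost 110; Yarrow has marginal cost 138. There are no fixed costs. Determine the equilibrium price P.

180

Umbra's profit: π_U = (292 - 2Q)q_U - (110q_U). Setting ∂π_U/∂q_U = 0: 182 - 4q_U - 2(q_Y) = 0.
Yarrow's profit: π_Y = (292 - 2Q)q_Y - (138q_Y). Setting ∂π_Y/∂q_Y = 0: 154 - 4q_Y - 2(q_U) = 0.
Best responses: q_U = (182 - 2q_Y)/4, q_Y = (154 - 2q_U)/4.
Solving the pair: q_U = 35, q_Y = 21.
Total output Q = 56, so price P = 292 - 2·56 = 180.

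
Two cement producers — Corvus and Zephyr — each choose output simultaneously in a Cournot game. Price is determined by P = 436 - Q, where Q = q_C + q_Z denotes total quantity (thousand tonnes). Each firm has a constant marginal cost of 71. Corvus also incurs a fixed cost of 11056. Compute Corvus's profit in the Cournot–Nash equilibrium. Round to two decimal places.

Each firm earns π_i = (436 - Q)q_i - 71q_i.
First-order condition (treating rivals' output as given): 365 - 2q_i - q_j = 0.
With identical firms every q_j equals q_i, so q_j = q_i and 365 = 3q_i, giving q_i = 365/3.
Price P = 436 - 730/3 = 578/3.
Corvus's profit: (578/3 - 71)·(365/3) - 11056 = 3746.7778.

3746.78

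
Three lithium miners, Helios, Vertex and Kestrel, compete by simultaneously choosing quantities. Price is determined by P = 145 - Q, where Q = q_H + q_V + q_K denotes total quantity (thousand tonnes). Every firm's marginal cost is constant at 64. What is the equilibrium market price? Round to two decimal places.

84.25

A representative firm's profit is π_i = q_i(145 - Q) - 64q_i.
First-order condition (treating rivals' output as given): 81 - 2q_i - Σ_{j≠i} q_j = 0.
With identical firms every q_j equals q_i, so Σ_{j≠i} q_j = 2q_i and 81 = 4q_i, giving q_i = 81/4.
Total output Q = 243/4, so price P = 145 - 243/4 = 337/4.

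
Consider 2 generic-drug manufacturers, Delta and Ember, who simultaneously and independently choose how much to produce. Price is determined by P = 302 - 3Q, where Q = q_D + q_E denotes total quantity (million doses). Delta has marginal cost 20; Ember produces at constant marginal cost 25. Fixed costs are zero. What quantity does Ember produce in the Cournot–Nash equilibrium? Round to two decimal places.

Delta's profit: π_D = (302 - 3Q)q_D - (20q_D). Setting ∂π_D/∂q_D = 0: 282 - 6q_D - 3(q_E) = 0.
Ember's first-order condition: 277 - 6q_E - 3(q_D) = 0.
So q_D = (282 - 3q_E)/6 and q_E = (277 - 3q_D)/6.
Substituting one into the other gives q_D = 287/9 and q_E = 272/9.

30.22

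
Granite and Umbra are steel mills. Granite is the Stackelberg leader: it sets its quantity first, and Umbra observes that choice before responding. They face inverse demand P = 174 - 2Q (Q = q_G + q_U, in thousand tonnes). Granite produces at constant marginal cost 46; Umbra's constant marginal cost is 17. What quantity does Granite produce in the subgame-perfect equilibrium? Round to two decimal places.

The follower Umbra best-responds to any q_G: π_U = (174 - 2Q)q_U - 17q_U.
Setting the follower's marginal profit to zero, 157 - 2q_G - 4q_U = 0, i.e. q_U = (157 - 2q_G)/4.
Granite substitutes q_U(q_G) into its own profit: π_G = q_G(174 - 2q_G - (157 - 2q_G)/2) - 46q_G = (191/2 - q_G)q_G - 46q_G.
Leader FOC: 99/2 - 2q_G = 0, so q_G = 99/4.
Then q_U = (157 - 2·(99/4))/4 = 215/8.

24.75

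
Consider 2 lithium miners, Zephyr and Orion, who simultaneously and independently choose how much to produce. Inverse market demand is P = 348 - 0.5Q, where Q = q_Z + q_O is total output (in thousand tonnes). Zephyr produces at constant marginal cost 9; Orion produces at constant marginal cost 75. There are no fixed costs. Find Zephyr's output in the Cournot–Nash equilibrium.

270

Zephyr's profit: π_Z = (348 - 0.5Q)q_Z - (9q_Z). Setting ∂π_Z/∂q_Z = 0: 339 - q_Z - (1/2)(q_O) = 0.
Orion's first-order condition: 273 - q_O - (1/2)(q_Z) = 0.
So q_Z = (339 - (1/2)q_O) and q_O = (273 - (1/2)q_Z).
Substituting one into the other gives q_Z = 270 and q_O = 138.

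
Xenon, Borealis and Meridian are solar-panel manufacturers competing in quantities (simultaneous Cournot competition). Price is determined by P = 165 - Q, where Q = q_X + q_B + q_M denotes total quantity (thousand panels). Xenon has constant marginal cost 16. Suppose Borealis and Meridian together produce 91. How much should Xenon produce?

29

With rivals' combined output fixed at 91, Xenon's profit is π_X = (165 - 91 - q_X)q_X - (16q_X) = (74 - q_X)q_X - (16q_X).
∂π_X/∂q_X = 58 - 2q_X = 0, so q_X = 29.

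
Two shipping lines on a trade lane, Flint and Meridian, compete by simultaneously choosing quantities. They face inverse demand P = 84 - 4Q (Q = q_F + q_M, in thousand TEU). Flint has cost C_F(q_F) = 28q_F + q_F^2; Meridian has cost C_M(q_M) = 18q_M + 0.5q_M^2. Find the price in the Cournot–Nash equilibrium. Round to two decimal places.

47.46

Flint's profit: π_F = (84 - 4Q)q_F - (28q_F + q_F²). Setting ∂π_F/∂q_F = 0: 56 - 10q_F - 4(q_M) = 0.
Meridian's first-order condition: 66 - 9q_M - 4(q_F) = 0.
So q_F = (56 - 4q_M)/10 and q_M = (66 - 4q_F)/9.
Substituting one into the other gives q_F = 120/37 and q_M = 218/37.
Total output Q = 338/37, so price P = 84 - 4·(338/37) = 1756/37.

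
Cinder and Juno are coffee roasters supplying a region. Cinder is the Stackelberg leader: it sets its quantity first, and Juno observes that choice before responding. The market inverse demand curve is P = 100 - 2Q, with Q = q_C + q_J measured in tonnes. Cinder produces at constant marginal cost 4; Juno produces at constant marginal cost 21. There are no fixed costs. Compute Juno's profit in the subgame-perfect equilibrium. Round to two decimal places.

63.28

Solve by backward induction. Given q_C, the follower Juno maximises π_J = (100 - 2q_C - 2q_J)q_J - 21q_J.
Setting the follower's marginal profit to zero, 79 - 2q_C - 4q_J = 0, i.e. q_J = (79 - 2q_C)/4.
The leader anticipates this reaction. Substituting into P = 100 - 2Q gives P = 121/2 - q_C, so π_C = (121/2 - q_C)q_C - 4q_C.
The leader's first-order condition 113/2 - 2q_C = 0 yields q_C = 113/4.
Then q_J = (79 - 2·(113/4))/4 = 45/8.
Price P = 100 - 2·(271/8) = 129/4.
Juno's profit: (129/4 - 21)·(45/8) = 63.2813.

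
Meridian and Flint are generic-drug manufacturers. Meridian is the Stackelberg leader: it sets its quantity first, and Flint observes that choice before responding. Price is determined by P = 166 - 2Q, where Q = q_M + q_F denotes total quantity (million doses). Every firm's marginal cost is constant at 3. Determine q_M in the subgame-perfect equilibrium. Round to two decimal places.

40.75

The follower Flint best-responds to any q_M: π_F = (166 - 2Q)q_F - 3q_F.
∂π_F/∂q_F = 163 - 2q_M - 4q_F = 0 gives the reaction function q_F = (163 - 2q_M)/4.
Meridian substitutes q_F(q_M) into its own profit: π_M = q_M(166 - 2q_M - (163 - 2q_M)/2) - 3q_M = (169/2 - q_M)q_M - 3q_M.
Leader FOC: 163/2 - 2q_M = 0, so q_M = 163/4.
Then q_F = (163 - 2·(163/4))/4 = 163/8.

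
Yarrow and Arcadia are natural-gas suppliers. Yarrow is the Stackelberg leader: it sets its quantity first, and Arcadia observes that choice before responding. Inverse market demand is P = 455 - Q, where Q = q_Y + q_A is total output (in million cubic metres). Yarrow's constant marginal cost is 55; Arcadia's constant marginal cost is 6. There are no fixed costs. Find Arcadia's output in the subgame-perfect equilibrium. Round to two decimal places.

136.75

Solve by backward induction. Given q_Y, the follower Arcadia maximises π_A = (455 - q_Y - q_A)q_A - 6q_A.
Follower FOC: 449 - q_Y - 2q_A = 0, so q_A(q_Y) = (449 - q_Y)/2.
The leader anticipates this reaction. Substituting into P = 455 - Q gives P = 461/2 - (1/2)q_Y, so π_Y = (461/2 - (1/2)q_Y)q_Y - 55q_Y.
Leader FOC: 351/2 - q_Y = 0, so q_Y = 351/2.
Then q_A = (449 - 351/2)/2 = 547/4.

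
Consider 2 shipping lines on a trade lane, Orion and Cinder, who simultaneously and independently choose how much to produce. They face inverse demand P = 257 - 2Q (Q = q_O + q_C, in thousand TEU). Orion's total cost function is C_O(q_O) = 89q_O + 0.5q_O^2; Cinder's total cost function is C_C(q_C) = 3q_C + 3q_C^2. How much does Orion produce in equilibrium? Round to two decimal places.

Orion's profit: π_O = (257 - 2Q)q_O - (89q_O + (1/2)q_O²). Setting ∂π_O/∂q_O = 0: 168 - 5q_O - 2(q_C) = 0.
Cinder's profit: π_C = (257 - 2Q)q_C - (3q_C + 3q_C²). Setting ∂π_C/∂q_C = 0: 254 - 10q_C - 2(q_O) = 0.
Rearranging gives the reaction functions q_O = (168 - 2q_C)/5 and q_C = (254 - 2q_O)/10.
Substituting one into the other gives q_O = 586/23 and q_C = 467/23.

25.48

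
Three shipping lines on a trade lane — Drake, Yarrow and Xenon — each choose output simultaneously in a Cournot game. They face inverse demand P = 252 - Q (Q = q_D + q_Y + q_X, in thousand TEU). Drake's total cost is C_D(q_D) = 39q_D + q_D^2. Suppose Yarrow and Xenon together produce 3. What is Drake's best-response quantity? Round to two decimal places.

With rivals' combined output fixed at 3, Drake's profit is π_D = (252 - 3 - q_D)q_D - (39q_D + q_D²) = (249 - q_D)q_D - (39q_D + q_D²).
∂π_D/∂q_D = 210 - 4q_D = 0, so q_D = 105/2.

52.50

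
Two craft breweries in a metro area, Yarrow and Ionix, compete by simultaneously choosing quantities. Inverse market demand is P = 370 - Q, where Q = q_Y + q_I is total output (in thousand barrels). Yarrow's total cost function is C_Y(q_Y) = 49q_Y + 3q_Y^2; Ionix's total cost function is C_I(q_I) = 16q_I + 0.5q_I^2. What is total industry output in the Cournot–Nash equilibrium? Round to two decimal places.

135.65

Yarrow's profit: π_Y = (370 - Q)q_Y - (49q_Y + 3q_Y²). Setting ∂π_Y/∂q_Y = 0: 321 - 8q_Y - (q_I) = 0.
Ionix's profit: π_I = (370 - Q)q_I - (16q_I + (1/2)q_I²). Setting ∂π_I/∂q_I = 0: 354 - 3q_I - (q_Y) = 0.
Rearranging gives the reaction functions q_Y = (321 - q_I)/8 and q_I = (354 - q_Y)/3.
Solving the pair: q_Y = 609/23, q_I = 109.1739.
Total output Q = 609/23 + 109.1739 = 135.6522.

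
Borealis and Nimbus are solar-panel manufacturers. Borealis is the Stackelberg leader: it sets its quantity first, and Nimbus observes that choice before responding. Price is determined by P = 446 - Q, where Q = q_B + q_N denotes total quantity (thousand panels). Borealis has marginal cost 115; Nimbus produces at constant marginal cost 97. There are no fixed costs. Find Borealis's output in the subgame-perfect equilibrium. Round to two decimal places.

156.50

Solve by backward induction. Given q_B, the follower Nimbus maximises π_N = (446 - q_B - q_N)q_N - 97q_N.
Setting the follower's marginal profit to zero, 349 - q_B - 2q_N = 0, i.e. q_N = (349 - q_B)/2.
The leader anticipates this reaction. Substituting into P = 446 - Q gives P = 543/2 - (1/2)q_B, so π_B = (543/2 - (1/2)q_B)q_B - 115q_B.
The leader's first-order condition 313/2 - q_B = 0 yields q_B = 313/2.
Then q_N = (349 - 313/2)/2 = 385/4.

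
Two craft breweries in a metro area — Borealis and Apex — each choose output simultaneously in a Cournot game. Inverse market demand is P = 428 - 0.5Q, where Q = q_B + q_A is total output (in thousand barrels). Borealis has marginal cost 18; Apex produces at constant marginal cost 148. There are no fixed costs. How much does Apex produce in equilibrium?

Borealis's profit: π_B = (428 - 0.5Q)q_B - (18q_B). Setting ∂π_B/∂q_B = 0: 410 - q_B - (1/2)(q_A) = 0.
Apex's profit: π_A = (428 - 0.5Q)q_A - (148q_A). Setting ∂π_A/∂q_A = 0: 280 - q_A - (1/2)(q_B) = 0.
Rearranging gives the reaction functions q_B = (410 - (1/2)q_A) and q_A = (280 - (1/2)q_B).
Substituting one into the other gives q_B = 360 and q_A = 100.

100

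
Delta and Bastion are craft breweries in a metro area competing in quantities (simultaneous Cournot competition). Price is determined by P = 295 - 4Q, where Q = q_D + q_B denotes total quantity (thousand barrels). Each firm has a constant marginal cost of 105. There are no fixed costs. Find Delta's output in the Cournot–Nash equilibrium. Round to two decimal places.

15.83

A representative firm's profit is π_i = q_i(295 - 4Q) - 105q_i.
Setting ∂π_i/∂q_i = 0 with rivals' quantities fixed: 190 - 8q_i - 4q_j = 0.
With identical firms every q_j equals q_i, so q_j = q_i and 190 = 12q_i, giving q_i = 95/6.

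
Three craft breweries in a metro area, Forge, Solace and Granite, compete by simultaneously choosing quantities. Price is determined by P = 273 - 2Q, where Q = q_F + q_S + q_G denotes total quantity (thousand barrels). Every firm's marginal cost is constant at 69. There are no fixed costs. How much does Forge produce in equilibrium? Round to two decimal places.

25.50

Each firm earns π_i = (273 - 2Q)q_i - 69q_i.
Setting ∂π_i/∂q_i = 0 with rivals' quantities fixed: 204 - 4q_i - 2·Σ_{j≠i} q_j = 0.
By symmetry each firm produces the same amount; substituting Σ_{j≠i} q_j = 2q_i yields q_i = 204/8 = 51/2.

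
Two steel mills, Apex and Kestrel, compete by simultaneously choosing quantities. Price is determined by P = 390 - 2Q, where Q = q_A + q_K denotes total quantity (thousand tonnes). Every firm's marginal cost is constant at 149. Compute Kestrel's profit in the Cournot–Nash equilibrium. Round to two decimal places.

A representative firm's profit is π_i = q_i(390 - 2Q) - 149q_i.
Setting ∂π_i/∂q_i = 0 with rivals' quantities fixed: 241 - 4q_i - 2q_j = 0.
By symmetry each firm produces the same amount; substituting q_j = q_i yields q_i = 241/6.
Price P = 390 - 2·(241/3) = 688/3.
Kestrel's profit: (688/3 - 149)·(241/6) = 3226.7222.

3226.72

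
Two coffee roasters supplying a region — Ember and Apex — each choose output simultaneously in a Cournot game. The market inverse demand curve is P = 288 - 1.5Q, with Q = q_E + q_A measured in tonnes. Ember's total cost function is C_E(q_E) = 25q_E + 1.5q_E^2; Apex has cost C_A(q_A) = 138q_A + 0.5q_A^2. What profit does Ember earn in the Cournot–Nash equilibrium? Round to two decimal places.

4337.24

Ember's profit: π_E = (288 - 1.5Q)q_E - (25q_E + (3/2)q_E²). Setting ∂π_E/∂q_E = 0: 263 - 6q_E - (3/2)(q_A) = 0.
Apex's profit: π_A = (288 - 1.5Q)q_A - (138q_A + (1/2)q_A²). Setting ∂π_A/∂q_A = 0: 150 - 4q_A - (3/2)(q_E) = 0.
Best responses: q_E = (263 - (3/2)q_A)/6, q_A = (150 - (3/2)q_E)/4.
Substituting one into the other gives q_E = 38.0230 and q_A = 674/29.
Price P = 288 - (3/2)·61.2644 = 196.1034.
Ember's profit: 196.1034·38.0230 - 25·38.0230 - (3/2)·38.0230² = 4337.2430.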